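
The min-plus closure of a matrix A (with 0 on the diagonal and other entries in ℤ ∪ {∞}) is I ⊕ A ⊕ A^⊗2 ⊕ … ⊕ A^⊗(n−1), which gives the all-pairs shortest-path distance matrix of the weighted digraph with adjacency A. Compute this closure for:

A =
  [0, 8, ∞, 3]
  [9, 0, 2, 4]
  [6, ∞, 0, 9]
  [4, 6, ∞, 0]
Closure =
  [0, 8, 10, 3]
  [8, 0, 2, 4]
  [6, 14, 0, 9]
  [4, 6, 8, 0]

This is the Floyd-Warshall all-pairs shortest-path computation. For each intermediate vertex k = 0, 1, …, 3, update dist[i][j] ← min(dist[i][j], dist[i][k] + dist[k][j]). The final matrix gives, for each (i, j), the minimum total weight of any directed path from i to j (possibly empty when i = j).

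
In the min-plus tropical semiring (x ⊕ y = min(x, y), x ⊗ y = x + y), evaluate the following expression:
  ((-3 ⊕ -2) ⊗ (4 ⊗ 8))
((-3 ⊕ -2) ⊗ (4 ⊗ 8)) = 9

Expand innermost to outermost. Recall ⊕ takes the minimum of its arguments and ⊗ takes their sum. Working out the expression ((-3 ⊕ -2) ⊗ (4 ⊗ 8)) gives 9.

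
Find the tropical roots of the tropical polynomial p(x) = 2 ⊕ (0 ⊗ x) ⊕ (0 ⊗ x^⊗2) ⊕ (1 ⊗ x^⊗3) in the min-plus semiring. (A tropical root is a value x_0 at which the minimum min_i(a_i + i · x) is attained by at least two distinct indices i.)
Roots: {-1, 0, 2}

Each tropical root is a break point of the lower envelope of the lines y = a_i + i · x (there are 4 lines, with slopes 0, 1, ..., 3). Only the lines that attain the minimum somewhere contribute to roots; other lines are dominated. Here the surviving (envelope) indices are i = 3, i = 2, i = 1, i = 0.
Intersections between consecutive envelope lines give the roots: for adjacent envelope indices i < j the intersection is x = (a_i − a_j) / (j − i). Reading off the sorted break points: {-1, 0, 2}.
Verification: at each break x_0, at least two indices attain the minimum of min_i(a_i + i · x_0).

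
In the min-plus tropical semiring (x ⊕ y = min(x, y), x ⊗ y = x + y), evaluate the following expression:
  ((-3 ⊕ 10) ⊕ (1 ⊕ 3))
((-3 ⊕ 10) ⊕ (1 ⊕ 3)) = -3

Expand innermost to outermost. Recall ⊕ takes the minimum of its arguments and ⊗ takes their sum. Working out the expression ((-3 ⊕ 10) ⊕ (1 ⊕ 3)) gives -3.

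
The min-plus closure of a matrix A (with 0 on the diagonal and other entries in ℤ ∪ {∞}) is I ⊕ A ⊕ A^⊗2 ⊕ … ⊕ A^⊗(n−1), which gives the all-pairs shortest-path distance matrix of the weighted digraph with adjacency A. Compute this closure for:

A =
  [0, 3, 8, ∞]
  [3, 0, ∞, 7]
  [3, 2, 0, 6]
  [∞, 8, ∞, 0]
Closure =
  [0, 3, 8, 10]
  [3, 0, 11, 7]
  [3, 2, 0, 6]
  [11, 8, 19, 0]

This is the Floyd-Warshall all-pairs shortest-path computation. For each intermediate vertex k = 0, 1, …, 3, update dist[i][j] ← min(dist[i][j], dist[i][k] + dist[k][j]). The final matrix gives, for each (i, j), the minimum total weight of any directed path from i to j (possibly empty when i = j).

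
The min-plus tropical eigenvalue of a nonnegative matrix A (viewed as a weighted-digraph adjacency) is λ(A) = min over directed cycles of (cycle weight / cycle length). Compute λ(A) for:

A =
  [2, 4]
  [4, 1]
λ(A) = 1

Enumerate directed cycles and compute their means (weight / length). Sample:
  cycle 0 → 0: weight = 2, length = 1, mean = 2/1 ≈ 2.000
  cycle 1 → 1: weight = 1, length = 1, mean = 1/1 ≈ 1.000
  cycle 0 → 1 → 0: weight = 8, length = 2, mean = 8/2 ≈ 4.000
  cycle 1 → 0 → 1: weight = 8, length = 2, mean = 8/2 ≈ 4.000
Minimum mean = 1.000, attained e.g. along the cycle 1 → 1 with weight 1 and length 1. So λ(A) = 1/1 = 1.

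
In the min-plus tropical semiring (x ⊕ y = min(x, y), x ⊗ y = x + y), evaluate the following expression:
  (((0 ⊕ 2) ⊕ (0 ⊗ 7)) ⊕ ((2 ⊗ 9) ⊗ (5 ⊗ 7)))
(((0 ⊕ 2) ⊕ (0 ⊗ 7)) ⊕ ((2 ⊗ 9) ⊗ (5 ⊗ 7))) = 0

Expand innermost to outermost. Recall ⊕ takes the minimum of its arguments and ⊗ takes their sum. Working out the expression (((0 ⊕ 2) ⊕ (0 ⊗ 7)) ⊕ ((2 ⊗ 9) ⊗ (5 ⊗ 7))) gives 0.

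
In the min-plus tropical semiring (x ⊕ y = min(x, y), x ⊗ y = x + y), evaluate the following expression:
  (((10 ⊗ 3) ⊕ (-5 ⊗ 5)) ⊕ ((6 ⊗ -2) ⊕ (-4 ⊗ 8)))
(((10 ⊗ 3) ⊕ (-5 ⊗ 5)) ⊕ ((6 ⊗ -2) ⊕ (-4 ⊗ 8))) = 0

Expand innermost to outermost. Recall ⊕ takes the minimum of its arguments and ⊗ takes their sum. Working out the expression (((10 ⊗ 3) ⊕ (-5 ⊗ 5)) ⊕ ((6 ⊗ -2) ⊕ (-4 ⊗ 8))) gives 0.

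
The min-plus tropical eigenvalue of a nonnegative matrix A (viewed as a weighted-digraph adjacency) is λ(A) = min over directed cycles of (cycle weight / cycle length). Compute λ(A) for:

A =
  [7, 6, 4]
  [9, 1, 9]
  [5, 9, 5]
λ(A) = 1

Enumerate directed cycles and compute their means (weight / length). Sample:
  cycle 0 → 0: weight = 7, length = 1, mean = 7/1 ≈ 7.000
  cycle 1 → 1: weight = 1, length = 1, mean = 1/1 ≈ 1.000
  cycle 2 → 2: weight = 5, length = 1, mean = 5/1 ≈ 5.000
  cycle 0 → 1 → 0: weight = 15, length = 2, mean = 15/2 ≈ 7.500
  cycle 0 → 2 → 0: weight = 9, length = 2, mean = 9/2 ≈ 4.500
  cycle 1 → 0 → 1: weight = 15, length = 2, mean = 15/2 ≈ 7.500
Minimum mean = 1.000, attained e.g. along the cycle 1 → 1 with weight 1 and length 1. So λ(A) = 1/1 = 1.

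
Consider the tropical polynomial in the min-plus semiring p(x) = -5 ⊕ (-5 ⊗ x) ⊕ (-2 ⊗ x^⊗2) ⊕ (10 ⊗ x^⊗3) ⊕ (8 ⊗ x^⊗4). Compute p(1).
p(1) = -5

A tropical monomial a ⊗ x^⊗i evaluates to a + i · x. Evaluating each term at x = 1:
  Term 0 contributes -5 + 0 · 1 = -5
  Term 1 contributes -5 + 1 · 1 = -4
  Term 2 contributes -2 + 2 · 1 = 0
  Term 3 contributes 10 + 3 · 1 = 13
  Term 4 contributes 8 + 4 · 1 = 12
p(1) = ⊕ of these = min[-5, -4, 0, 13, 12] = -5.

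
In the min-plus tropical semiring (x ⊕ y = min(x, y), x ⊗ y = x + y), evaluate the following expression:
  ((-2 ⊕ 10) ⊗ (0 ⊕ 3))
((-2 ⊕ 10) ⊗ (0 ⊕ 3)) = -2

Expand innermost to outermost. Recall ⊕ takes the minimum of its arguments and ⊗ takes their sum. Working out the expression ((-2 ⊕ 10) ⊗ (0 ⊕ 3)) gives -2.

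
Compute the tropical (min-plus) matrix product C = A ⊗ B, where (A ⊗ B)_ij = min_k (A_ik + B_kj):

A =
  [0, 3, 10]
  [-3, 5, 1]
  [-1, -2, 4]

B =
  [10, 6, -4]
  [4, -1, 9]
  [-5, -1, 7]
A ⊗ B =
  [5, 2, -4]
  [-4, 0, -7]
  [-1, -3, -5]

Apply the min-plus product entry-by-entry:
  C[0][0] = min over k of (A[0][0] + B[0][0] = 0 + 10 = 10, A[0][1] + B[1][0] = 3 + 4 = 7, A[0][2] + B[2][0] = 10 + -5 = 5) = 5 (attained at k = 2)
  C[0][1] = min over k of (A[0][0] + B[0][1] = 0 + 6 = 6, A[0][1] + B[1][1] = 3 + -1 = 2, A[0][2] + B[2][1] = 10 + -1 = 9) = 2 (attained at k = 1)
  C[0][2] = min over k of (A[0][0] + B[0][2] = 0 + -4 = -4, A[0][1] + B[1][2] = 3 + 9 = 12, A[0][2] + B[2][2] = 10 + 7 = 17) = -4 (attained at k = 0)
  C[1][0] = min over k of (A[1][0] + B[0][0] = -3 + 10 = 7, A[1][1] + B[1][0] = 5 + 4 = 9, A[1][2] + B[2][0] = 1 + -5 = -4) = -4 (attained at k = 2)
  C[1][1] = min over k of (A[1][0] + B[0][1] = -3 + 6 = 3, A[1][1] + B[1][1] = 5 + -1 = 4, A[1][2] + B[2][1] = 1 + -1 = 0) = 0 (attained at k = 2)
  C[1][2] = min over k of (A[1][0] + B[0][2] = -3 + -4 = -7, A[1][1] + B[1][2] = 5 + 9 = 14, A[1][2] + B[2][2] = 1 + 7 = 8) = -7 (attained at k = 0)
  C[2][0] = min over k of (A[2][0] + B[0][0] = -1 + 10 = 9, A[2][1] + B[1][0] = -2 + 4 = 2, A[2][2] + B[2][0] = 4 + -5 = -1) = -1 (attained at k = 2)
  C[2][1] = min over k of (A[2][0] + B[0][1] = -1 + 6 = 5, A[2][1] + B[1][1] = -2 + -1 = -3, A[2][2] + B[2][1] = 4 + -1 = 3) = -3 (attained at k = 1)
  C[2][2] = min over k of (A[2][0] + B[0][2] = -1 + -4 = -5, A[2][1] + B[1][2] = -2 + 9 = 7, A[2][2] + B[2][2] = 4 + 7 = 11) = -5 (attained at k = 0)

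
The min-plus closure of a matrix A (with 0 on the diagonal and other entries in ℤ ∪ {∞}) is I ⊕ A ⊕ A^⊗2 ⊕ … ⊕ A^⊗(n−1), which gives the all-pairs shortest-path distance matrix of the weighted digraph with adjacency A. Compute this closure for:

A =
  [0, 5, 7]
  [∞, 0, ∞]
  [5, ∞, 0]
Closure =
  [0, 5, 7]
  [∞, 0, ∞]
  [5, 10, 0]

This is the Floyd-Warshall all-pairs shortest-path computation. For each intermediate vertex k = 0, 1, …, 2, update dist[i][j] ← min(dist[i][j], dist[i][k] + dist[k][j]). The final matrix gives, for each (i, j), the minimum total weight of any directed path from i to j (possibly empty when i = j).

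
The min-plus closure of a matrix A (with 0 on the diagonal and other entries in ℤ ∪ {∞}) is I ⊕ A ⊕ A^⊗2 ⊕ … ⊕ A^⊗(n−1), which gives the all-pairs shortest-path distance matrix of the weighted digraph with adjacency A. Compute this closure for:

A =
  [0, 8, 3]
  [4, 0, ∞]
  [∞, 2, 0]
Closure =
  [0, 5, 3]
  [4, 0, 7]
  [6, 2, 0]

This is the Floyd-Warshall all-pairs shortest-path computation. For each intermediate vertex k = 0, 1, …, 2, update dist[i][j] ← min(dist[i][j], dist[i][k] + dist[k][j]). The final matrix gives, for each (i, j), the minimum total weight of any directed path from i to j (possibly empty when i = j).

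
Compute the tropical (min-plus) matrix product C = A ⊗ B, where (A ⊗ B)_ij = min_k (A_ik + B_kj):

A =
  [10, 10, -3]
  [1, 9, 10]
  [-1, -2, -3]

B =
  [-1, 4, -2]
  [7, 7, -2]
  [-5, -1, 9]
A ⊗ B =
  [-8, -4, 6]
  [0, 5, -1]
  [-8, -4, -4]

Apply the min-plus product entry-by-entry:
  C[0][0] = min over k of (A[0][0] + B[0][0] = 10 + -1 = 9, A[0][1] + B[1][0] = 10 + 7 = 17, A[0][2] + B[2][0] = -3 + -5 = -8) = -8 (attained at k = 2)
  C[0][1] = min over k of (A[0][0] + B[0][1] = 10 + 4 = 14, A[0][1] + B[1][1] = 10 + 7 = 17, A[0][2] + B[2][1] = -3 + -1 = -4) = -4 (attained at k = 2)
  C[0][2] = min over k of (A[0][0] + B[0][2] = 10 + -2 = 8, A[0][1] + B[1][2] = 10 + -2 = 8, A[0][2] + B[2][2] = -3 + 9 = 6) = 6 (attained at k = 2)
  C[1][0] = min over k of (A[1][0] + B[0][0] = 1 + -1 = 0, A[1][1] + B[1][0] = 9 + 7 = 16, A[1][2] + B[2][0] = 10 + -5 = 5) = 0 (attained at k = 0)
  C[1][1] = min over k of (A[1][0] + B[0][1] = 1 + 4 = 5, A[1][1] + B[1][1] = 9 + 7 = 16, A[1][2] + B[2][1] = 10 + -1 = 9) = 5 (attained at k = 0)
  C[1][2] = min over k of (A[1][0] + B[0][2] = 1 + -2 = -1, A[1][1] + B[1][2] = 9 + -2 = 7, A[1][2] + B[2][2] = 10 + 9 = 19) = -1 (attained at k = 0)
  C[2][0] = min over k of (A[2][0] + B[0][0] = -1 + -1 = -2, A[2][1] + B[1][0] = -2 + 7 = 5, A[2][2] + B[2][0] = -3 + -5 = -8) = -8 (attained at k = 2)
  C[2][1] = min over k of (A[2][0] + B[0][1] = -1 + 4 = 3, A[2][1] + B[1][1] = -2 + 7 = 5, A[2][2] + B[2][1] = -3 + -1 = -4) = -4 (attained at k = 2)
  C[2][2] = min over k of (A[2][0] + B[0][2] = -1 + -2 = -3, A[2][1] + B[1][2] = -2 + -2 = -4, A[2][2] + B[2][2] = -3 + 9 = 6) = -4 (attained at k = 1)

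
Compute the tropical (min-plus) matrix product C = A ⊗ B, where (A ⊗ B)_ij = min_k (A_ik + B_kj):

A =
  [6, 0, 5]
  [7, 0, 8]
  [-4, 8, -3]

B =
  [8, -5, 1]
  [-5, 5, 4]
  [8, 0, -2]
A ⊗ B =
  [-5, 1, 3]
  [-5, 2, 4]
  [3, -9, -5]

Apply the min-plus product entry-by-entry:
  C[0][0] = min over k of (A[0][0] + B[0][0] = 6 + 8 = 14, A[0][1] + B[1][0] = 0 + -5 = -5, A[0][2] + B[2][0] = 5 + 8 = 13) = -5 (attained at k = 1)
  C[0][1] = min over k of (A[0][0] + B[0][1] = 6 + -5 = 1, A[0][1] + B[1][1] = 0 + 5 = 5, A[0][2] + B[2][1] = 5 + 0 = 5) = 1 (attained at k = 0)
  C[0][2] = min over k of (A[0][0] + B[0][2] = 6 + 1 = 7, A[0][1] + B[1][2] = 0 + 4 = 4, A[0][2] + B[2][2] = 5 + -2 = 3) = 3 (attained at k = 2)
  C[1][0] = min over k of (A[1][0] + B[0][0] = 7 + 8 = 15, A[1][1] + B[1][0] = 0 + -5 = -5, A[1][2] + B[2][0] = 8 + 8 = 16) = -5 (attained at k = 1)
  C[1][1] = min over k of (A[1][0] + B[0][1] = 7 + -5 = 2, A[1][1] + B[1][1] = 0 + 5 = 5, A[1][2] + B[2][1] = 8 + 0 = 8) = 2 (attained at k = 0)
  C[1][2] = min over k of (A[1][0] + B[0][2] = 7 + 1 = 8, A[1][1] + B[1][2] = 0 + 4 = 4, A[1][2] + B[2][2] = 8 + -2 = 6) = 4 (attained at k = 1)
  C[2][0] = min over k of (A[2][0] + B[0][0] = -4 + 8 = 4, A[2][1] + B[1][0] = 8 + -5 = 3, A[2][2] + B[2][0] = -3 + 8 = 5) = 3 (attained at k = 1)
  C[2][1] = min over k of (A[2][0] + B[0][1] = -4 + -5 = -9, A[2][1] + B[1][1] = 8 + 5 = 13, A[2][2] + B[2][1] = -3 + 0 = -3) = -9 (attained at k = 0)
  C[2][2] = min over k of (A[2][0] + B[0][2] = -4 + 1 = -3, A[2][1] + B[1][2] = 8 + 4 = 12, A[2][2] + B[2][2] = -3 + -2 = -5) = -5 (attained at k = 2)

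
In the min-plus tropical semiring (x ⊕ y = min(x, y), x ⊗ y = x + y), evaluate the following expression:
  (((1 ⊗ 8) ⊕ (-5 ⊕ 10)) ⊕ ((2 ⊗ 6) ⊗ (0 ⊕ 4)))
(((1 ⊗ 8) ⊕ (-5 ⊕ 10)) ⊕ ((2 ⊗ 6) ⊗ (0 ⊕ 4))) = -5

Expand innermost to outermost. Recall ⊕ takes the minimum of its arguments and ⊗ takes their sum. Working out the expression (((1 ⊗ 8) ⊕ (-5 ⊕ 10)) ⊕ ((2 ⊗ 6) ⊗ (0 ⊕ 4))) gives -5.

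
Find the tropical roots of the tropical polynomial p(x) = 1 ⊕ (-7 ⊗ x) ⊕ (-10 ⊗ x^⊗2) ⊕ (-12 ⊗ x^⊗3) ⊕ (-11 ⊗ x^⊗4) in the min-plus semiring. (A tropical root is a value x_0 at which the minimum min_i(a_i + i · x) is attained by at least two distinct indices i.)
Roots: {-1, 2, 3, 8}

Each tropical root is a break point of the lower envelope of the lines y = a_i + i · x (there are 5 lines, with slopes 0, 1, ..., 4). Only the lines that attain the minimum somewhere contribute to roots; other lines are dominated. Here the surviving (envelope) indices are i = 4, i = 3, i = 2, i = 1, i = 0.
Intersections between consecutive envelope lines give the roots: for adjacent envelope indices i < j the intersection is x = (a_i − a_j) / (j − i). Reading off the sorted break points: {-1, 2, 3, 8}.
Verification: at each break x_0, at least two indices attain the minimum of min_i(a_i + i · x_0).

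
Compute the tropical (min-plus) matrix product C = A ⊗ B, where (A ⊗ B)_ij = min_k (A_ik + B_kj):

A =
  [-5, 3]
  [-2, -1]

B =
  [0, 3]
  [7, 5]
A ⊗ B =
  [-5, -2]
  [-2, 1]

Apply the min-plus product entry-by-entry:
  C[0][0] = min over k of (A[0][0] + B[0][0] = -5 + 0 = -5, A[0][1] + B[1][0] = 3 + 7 = 10) = -5 (attained at k = 0)
  C[0][1] = min over k of (A[0][0] + B[0][1] = -5 + 3 = -2, A[0][1] + B[1][1] = 3 + 5 = 8) = -2 (attained at k = 0)
  C[1][0] = min over k of (A[1][0] + B[0][0] = -2 + 0 = -2, A[1][1] + B[1][0] = -1 + 7 = 6) = -2 (attained at k = 0)
  C[1][1] = min over k of (A[1][0] + B[0][1] = -2 + 3 = 1, A[1][1] + B[1][1] = -1 + 5 = 4) = 1 (attained at k = 0)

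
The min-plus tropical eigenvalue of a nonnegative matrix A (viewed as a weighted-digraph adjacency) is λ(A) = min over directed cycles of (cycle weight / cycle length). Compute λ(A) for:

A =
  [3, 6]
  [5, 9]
λ(A) = 3

Enumerate directed cycles and compute their means (weight / length). Sample:
  cycle 0 → 0: weight = 3, length = 1, mean = 3/1 ≈ 3.000
  cycle 1 → 1: weight = 9, length = 1, mean = 9/1 ≈ 9.000
  cycle 0 → 1 → 0: weight = 11, length = 2, mean = 11/2 ≈ 5.500
  cycle 1 → 0 → 1: weight = 11, length = 2, mean = 11/2 ≈ 5.500
Minimum mean = 3.000, attained e.g. along the cycle 0 → 0 with weight 3 and length 1. So λ(A) = 3/1 = 3.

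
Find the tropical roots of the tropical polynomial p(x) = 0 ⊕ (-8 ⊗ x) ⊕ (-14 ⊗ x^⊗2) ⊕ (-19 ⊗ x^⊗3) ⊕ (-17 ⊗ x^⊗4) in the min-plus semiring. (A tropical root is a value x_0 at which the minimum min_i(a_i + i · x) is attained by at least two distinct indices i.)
Roots: {-2, 5, 6, 8}

Each tropical root is a break point of the lower envelope of the lines y = a_i + i · x (there are 5 lines, with slopes 0, 1, ..., 4). Only the lines that attain the minimum somewhere contribute to roots; other lines are dominated. Here the surviving (envelope) indices are i = 4, i = 3, i = 2, i = 1, i = 0.
Intersections between consecutive envelope lines give the roots: for adjacent envelope indices i < j the intersection is x = (a_i − a_j) / (j − i). Reading off the sorted break points: {-2, 5, 6, 8}.
Verification: at each break x_0, at least two indices attain the minimum of min_i(a_i + i · x_0).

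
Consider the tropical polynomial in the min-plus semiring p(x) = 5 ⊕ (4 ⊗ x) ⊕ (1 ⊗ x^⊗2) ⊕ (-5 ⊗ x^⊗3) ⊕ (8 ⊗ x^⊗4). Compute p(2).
p(2) = 1

A tropical monomial a ⊗ x^⊗i evaluates to a + i · x. Evaluating each term at x = 2:
  Term 0 contributes 5 + 0 · 2 = 5
  Term 1 contributes 4 + 1 · 2 = 6
  Term 2 contributes 1 + 2 · 2 = 5
  Term 3 contributes -5 + 3 · 2 = 1
  Term 4 contributes 8 + 4 · 2 = 16
p(2) = ⊕ of these = min[5, 6, 5, 1, 16] = 1.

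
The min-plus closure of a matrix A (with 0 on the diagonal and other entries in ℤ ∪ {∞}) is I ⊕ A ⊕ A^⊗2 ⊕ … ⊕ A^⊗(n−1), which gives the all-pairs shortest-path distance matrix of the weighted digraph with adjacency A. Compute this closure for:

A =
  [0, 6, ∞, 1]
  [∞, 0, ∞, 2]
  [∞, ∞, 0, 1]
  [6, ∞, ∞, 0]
Closure =
  [0, 6, ∞, 1]
  [8, 0, ∞, 2]
  [7, 13, 0, 1]
  [6, 12, ∞, 0]

This is the Floyd-Warshall all-pairs shortest-path computation. For each intermediate vertex k = 0, 1, …, 3, update dist[i][j] ← min(dist[i][j], dist[i][k] + dist[k][j]). The final matrix gives, for each (i, j), the minimum total weight of any directed path from i to j (possibly empty when i = j).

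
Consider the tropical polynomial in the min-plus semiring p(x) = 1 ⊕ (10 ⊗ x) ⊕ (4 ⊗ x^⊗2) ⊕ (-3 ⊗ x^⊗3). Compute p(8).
p(8) = 1

A tropical monomial a ⊗ x^⊗i evaluates to a + i · x. Evaluating each term at x = 8:
  Term 0 contributes 1 + 0 · 8 = 1
  Term 1 contributes 10 + 1 · 8 = 18
  Term 2 contributes 4 + 2 · 8 = 20
  Term 3 contributes -3 + 3 · 8 = 21
p(8) = ⊕ of these = min[1, 18, 20, 21] = 1.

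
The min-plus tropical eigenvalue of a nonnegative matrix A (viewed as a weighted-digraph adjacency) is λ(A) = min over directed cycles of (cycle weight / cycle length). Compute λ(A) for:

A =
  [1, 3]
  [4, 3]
λ(A) = 1

Enumerate directed cycles and compute their means (weight / length). Sample:
  cycle 0 → 0: weight = 1, length = 1, mean = 1/1 ≈ 1.000
  cycle 1 → 1: weight = 3, length = 1, mean = 3/1 ≈ 3.000
  cycle 0 → 1 → 0: weight = 7, length = 2, mean = 7/2 ≈ 3.500
  cycle 1 → 0 → 1: weight = 7, length = 2, mean = 7/2 ≈ 3.500
Minimum mean = 1.000, attained e.g. along the cycle 0 → 0 with weight 1 and length 1. So λ(A) = 1/1 = 1.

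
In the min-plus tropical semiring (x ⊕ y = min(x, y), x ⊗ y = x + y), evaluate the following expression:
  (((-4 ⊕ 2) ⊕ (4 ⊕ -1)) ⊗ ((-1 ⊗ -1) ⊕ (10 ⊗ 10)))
(((-4 ⊕ 2) ⊕ (4 ⊕ -1)) ⊗ ((-1 ⊗ -1) ⊕ (10 ⊗ 10))) = -6

Expand innermost to outermost. Recall ⊕ takes the minimum of its arguments and ⊗ takes their sum. Working out the expression (((-4 ⊕ 2) ⊕ (4 ⊕ -1)) ⊗ ((-1 ⊗ -1) ⊕ (10 ⊗ 10))) gives -6.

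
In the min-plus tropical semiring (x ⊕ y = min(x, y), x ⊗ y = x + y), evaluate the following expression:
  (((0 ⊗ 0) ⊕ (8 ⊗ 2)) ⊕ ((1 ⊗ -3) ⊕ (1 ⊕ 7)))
(((0 ⊗ 0) ⊕ (8 ⊗ 2)) ⊕ ((1 ⊗ -3) ⊕ (1 ⊕ 7))) = -2

Expand innermost to outermost. Recall ⊕ takes the minimum of its arguments and ⊗ takes their sum. Working out the expression (((0 ⊗ 0) ⊕ (8 ⊗ 2)) ⊕ ((1 ⊗ -3) ⊕ (1 ⊕ 7))) gives -2.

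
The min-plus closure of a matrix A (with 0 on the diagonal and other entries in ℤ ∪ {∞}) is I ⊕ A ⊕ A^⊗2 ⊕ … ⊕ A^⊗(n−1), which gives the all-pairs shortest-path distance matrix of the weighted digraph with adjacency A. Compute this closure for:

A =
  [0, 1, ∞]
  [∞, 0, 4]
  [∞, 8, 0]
Closure =
  [0, 1, 5]
  [∞, 0, 4]
  [∞, 8, 0]

This is the Floyd-Warshall all-pairs shortest-path computation. For each intermediate vertex k = 0, 1, …, 2, update dist[i][j] ← min(dist[i][j], dist[i][k] + dist[k][j]). The final matrix gives, for each (i, j), the minimum total weight of any directed path from i to j (possibly empty when i = j).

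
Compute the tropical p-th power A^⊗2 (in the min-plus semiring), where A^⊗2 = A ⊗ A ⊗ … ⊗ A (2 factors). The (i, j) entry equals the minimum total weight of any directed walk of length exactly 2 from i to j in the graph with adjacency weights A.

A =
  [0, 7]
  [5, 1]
A^⊗2 =
  [0, 7]
  [5, 2]

Each entry (A^⊗2)_ij equals the minimum over all length-2 walks i = v_0 → v_1 → … → v_2 = j of Σ_t A[v_t][v_{t+1}]. For example, for (i, j) = (0, 1) we minimise over 2 possible intermediate vertex sequences; the minimum is 7, attained along the walk 0 → 0 → 1.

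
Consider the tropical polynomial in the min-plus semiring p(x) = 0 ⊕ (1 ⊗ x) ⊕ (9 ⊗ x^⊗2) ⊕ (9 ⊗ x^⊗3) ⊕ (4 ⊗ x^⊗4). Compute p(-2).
p(-2) = -4

A tropical monomial a ⊗ x^⊗i evaluates to a + i · x. Evaluating each term at x = -2:
  Term 0 contributes 0 + 0 · -2 = 0
  Term 1 contributes 1 + 1 · -2 = -1
  Term 2 contributes 9 + 2 · -2 = 5
  Term 3 contributes 9 + 3 · -2 = 3
  Term 4 contributes 4 + 4 · -2 = -4
p(-2) = ⊕ of these = min[0, -1, 5, 3, -4] = -4.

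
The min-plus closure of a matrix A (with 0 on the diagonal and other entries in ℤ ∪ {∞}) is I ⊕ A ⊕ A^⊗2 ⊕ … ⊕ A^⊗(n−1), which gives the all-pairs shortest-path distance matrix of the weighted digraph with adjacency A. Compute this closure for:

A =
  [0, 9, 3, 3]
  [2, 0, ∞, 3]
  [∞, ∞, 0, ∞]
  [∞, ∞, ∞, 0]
Closure =
  [0, 9, 3, 3]
  [2, 0, 5, 3]
  [∞, ∞, 0, ∞]
  [∞, ∞, ∞, 0]

This is the Floyd-Warshall all-pairs shortest-path computation. For each intermediate vertex k = 0, 1, …, 3, update dist[i][j] ← min(dist[i][j], dist[i][k] + dist[k][j]). The final matrix gives, for each (i, j), the minimum total weight of any directed path from i to j (possibly empty when i = j).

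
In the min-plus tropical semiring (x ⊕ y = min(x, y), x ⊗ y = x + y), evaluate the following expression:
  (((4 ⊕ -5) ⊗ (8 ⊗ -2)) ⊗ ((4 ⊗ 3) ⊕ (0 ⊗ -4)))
(((4 ⊕ -5) ⊗ (8 ⊗ -2)) ⊗ ((4 ⊗ 3) ⊕ (0 ⊗ -4))) = -3

Expand innermost to outermost. Recall ⊕ takes the minimum of its arguments and ⊗ takes their sum. Working out the expression (((4 ⊕ -5) ⊗ (8 ⊗ -2)) ⊗ ((4 ⊗ 3) ⊕ (0 ⊗ -4))) gives -3.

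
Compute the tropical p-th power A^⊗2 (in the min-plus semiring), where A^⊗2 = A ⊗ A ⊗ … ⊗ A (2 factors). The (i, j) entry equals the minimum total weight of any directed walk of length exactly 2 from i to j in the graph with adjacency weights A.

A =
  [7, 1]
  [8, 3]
A^⊗2 =
  [9, 4]
  [11, 6]

Each entry (A^⊗2)_ij equals the minimum over all length-2 walks i = v_0 → v_1 → … → v_2 = j of Σ_t A[v_t][v_{t+1}]. For example, for (i, j) = (0, 1) we minimise over 2 possible intermediate vertex sequences; the minimum is 4, attained along the walk 0 → 1 → 1.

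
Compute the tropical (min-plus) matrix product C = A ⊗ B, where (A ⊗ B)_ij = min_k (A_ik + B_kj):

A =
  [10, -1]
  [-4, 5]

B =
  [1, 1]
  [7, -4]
A ⊗ B =
  [6, -5]
  [-3, -3]

Apply the min-plus product entry-by-entry:
  C[0][0] = min over k of (A[0][0] + B[0][0] = 10 + 1 = 11, A[0][1] + B[1][0] = -1 + 7 = 6) = 6 (attained at k = 1)
  C[0][1] = min over k of (A[0][0] + B[0][1] = 10 + 1 = 11, A[0][1] + B[1][1] = -1 + -4 = -5) = -5 (attained at k = 1)
  C[1][0] = min over k of (A[1][0] + B[0][0] = -4 + 1 = -3, A[1][1] + B[1][0] = 5 + 7 = 12) = -3 (attained at k = 0)
  C[1][1] = min over k of (A[1][0] + B[0][1] = -4 + 1 = -3, A[1][1] + B[1][1] = 5 + -4 = 1) = -3 (attained at k = 0)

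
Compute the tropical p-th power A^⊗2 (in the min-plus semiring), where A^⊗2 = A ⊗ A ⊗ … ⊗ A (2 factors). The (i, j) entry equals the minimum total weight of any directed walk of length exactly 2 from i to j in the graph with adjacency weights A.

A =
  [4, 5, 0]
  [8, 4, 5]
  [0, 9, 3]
A^⊗2 =
  [0, 9, 3]
  [5, 8, 8]
  [3, 5, 0]

Each entry (A^⊗2)_ij equals the minimum over all length-2 walks i = v_0 → v_1 → … → v_2 = j of Σ_t A[v_t][v_{t+1}]. For example, for (i, j) = (0, 2) we minimise over 3 possible intermediate vertex sequences; the minimum is 3, attained along the walk 0 → 2 → 2.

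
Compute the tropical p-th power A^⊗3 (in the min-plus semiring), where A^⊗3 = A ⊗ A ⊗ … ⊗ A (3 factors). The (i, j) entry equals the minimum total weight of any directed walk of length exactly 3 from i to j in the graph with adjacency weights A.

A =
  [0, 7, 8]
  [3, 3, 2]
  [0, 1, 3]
A^⊗3 =
  [0, 7, 8]
  [2, 6, 5]
  [0, 4, 6]

Each entry (A^⊗3)_ij equals the minimum over all length-3 walks i = v_0 → v_1 → … → v_3 = j of Σ_t A[v_t][v_{t+1}]. For example, for (i, j) = (0, 2) we minimise over 9 possible intermediate vertex sequences; the minimum is 8, attained along the walk 0 → 0 → 0 → 2.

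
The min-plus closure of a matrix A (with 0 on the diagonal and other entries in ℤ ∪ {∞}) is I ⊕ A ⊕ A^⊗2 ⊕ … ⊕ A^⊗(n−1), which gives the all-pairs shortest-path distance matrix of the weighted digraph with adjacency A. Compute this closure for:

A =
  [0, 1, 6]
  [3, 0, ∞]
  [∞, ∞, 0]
Closure =
  [0, 1, 6]
  [3, 0, 9]
  [∞, ∞, 0]

This is the Floyd-Warshall all-pairs shortest-path computation. For each intermediate vertex k = 0, 1, …, 2, update dist[i][j] ← min(dist[i][j], dist[i][k] + dist[k][j]). The final matrix gives, for each (i, j), the minimum total weight of any directed path from i to j (possibly empty when i = j).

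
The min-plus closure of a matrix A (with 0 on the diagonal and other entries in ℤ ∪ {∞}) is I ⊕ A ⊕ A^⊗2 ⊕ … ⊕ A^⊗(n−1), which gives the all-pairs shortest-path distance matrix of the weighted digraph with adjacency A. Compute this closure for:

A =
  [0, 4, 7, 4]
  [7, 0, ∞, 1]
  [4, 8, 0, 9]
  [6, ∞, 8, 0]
Closure =
  [0, 4, 7, 4]
  [7, 0, 9, 1]
  [4, 8, 0, 8]
  [6, 10, 8, 0]

This is the Floyd-Warshall all-pairs shortest-path computation. For each intermediate vertex k = 0, 1, …, 3, update dist[i][j] ← min(dist[i][j], dist[i][k] + dist[k][j]). The final matrix gives, for each (i, j), the minimum total weight of any directed path from i to j (possibly empty when i = j).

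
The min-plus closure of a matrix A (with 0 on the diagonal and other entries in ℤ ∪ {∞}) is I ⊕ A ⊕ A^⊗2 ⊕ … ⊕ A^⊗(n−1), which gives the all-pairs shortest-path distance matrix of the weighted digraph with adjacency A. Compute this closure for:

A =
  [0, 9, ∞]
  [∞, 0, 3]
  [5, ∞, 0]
Closure =
  [0, 9, 12]
  [8, 0, 3]
  [5, 14, 0]

This is the Floyd-Warshall all-pairs shortest-path computation. For each intermediate vertex k = 0, 1, …, 2, update dist[i][j] ← min(dist[i][j], dist[i][k] + dist[k][j]). The final matrix gives, for each (i, j), the minimum total weight of any directed path from i to j (possibly empty when i = j).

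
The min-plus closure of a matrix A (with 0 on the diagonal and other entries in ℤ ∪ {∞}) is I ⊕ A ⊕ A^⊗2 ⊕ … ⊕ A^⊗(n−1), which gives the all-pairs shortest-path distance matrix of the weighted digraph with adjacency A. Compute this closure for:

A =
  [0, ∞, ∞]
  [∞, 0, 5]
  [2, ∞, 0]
Closure =
  [0, ∞, ∞]
  [7, 0, 5]
  [2, ∞, 0]

This is the Floyd-Warshall all-pairs shortest-path computation. For each intermediate vertex k = 0, 1, …, 2, update dist[i][j] ← min(dist[i][j], dist[i][k] + dist[k][j]). The final matrix gives, for each (i, j), the minimum total weight of any directed path from i to j (possibly empty when i = j).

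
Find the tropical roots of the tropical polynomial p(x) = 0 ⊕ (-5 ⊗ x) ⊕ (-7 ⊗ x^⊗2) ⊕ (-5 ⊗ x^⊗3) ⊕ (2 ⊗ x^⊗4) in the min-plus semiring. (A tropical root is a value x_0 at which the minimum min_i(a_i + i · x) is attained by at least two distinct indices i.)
Roots: {-7, -2, 2, 5}

Each tropical root is a break point of the lower envelope of the lines y = a_i + i · x (there are 5 lines, with slopes 0, 1, ..., 4). Only the lines that attain the minimum somewhere contribute to roots; other lines are dominated. Here the surviving (envelope) indices are i = 4, i = 3, i = 2, i = 1, i = 0.
Intersections between consecutive envelope lines give the roots: for adjacent envelope indices i < j the intersection is x = (a_i − a_j) / (j − i). Reading off the sorted break points: {-7, -2, 2, 5}.
Verification: at each break x_0, at least two indices attain the minimum of min_i(a_i + i · x_0).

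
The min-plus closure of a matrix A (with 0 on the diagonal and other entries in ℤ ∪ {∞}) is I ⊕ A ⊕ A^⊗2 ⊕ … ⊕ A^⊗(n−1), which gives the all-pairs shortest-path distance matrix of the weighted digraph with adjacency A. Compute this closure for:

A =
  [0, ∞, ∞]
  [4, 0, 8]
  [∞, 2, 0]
Closure =
  [0, ∞, ∞]
  [4, 0, 8]
  [6, 2, 0]

This is the Floyd-Warshall all-pairs shortest-path computation. For each intermediate vertex k = 0, 1, …, 2, update dist[i][j] ← min(dist[i][j], dist[i][k] + dist[k][j]). The final matrix gives, for each (i, j), the minimum total weight of any directed path from i to j (possibly empty when i = j).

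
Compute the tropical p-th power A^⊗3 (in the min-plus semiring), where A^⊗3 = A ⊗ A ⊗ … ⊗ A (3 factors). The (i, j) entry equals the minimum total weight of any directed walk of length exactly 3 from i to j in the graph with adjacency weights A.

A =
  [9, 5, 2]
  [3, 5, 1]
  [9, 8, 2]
A^⊗3 =
  [13, 12, 6]
  [11, 11, 5]
  [13, 12, 6]

Each entry (A^⊗3)_ij equals the minimum over all length-3 walks i = v_0 → v_1 → … → v_3 = j of Σ_t A[v_t][v_{t+1}]. For example, for (i, j) = (0, 2) we minimise over 9 possible intermediate vertex sequences; the minimum is 6, attained along the walk 0 → 2 → 2 → 2.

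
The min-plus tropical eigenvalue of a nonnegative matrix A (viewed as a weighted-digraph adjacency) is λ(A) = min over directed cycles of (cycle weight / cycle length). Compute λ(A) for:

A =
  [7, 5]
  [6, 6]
λ(A) = 11/2

Enumerate directed cycles and compute their means (weight / length). Sample:
  cycle 0 → 0: weight = 7, length = 1, mean = 7/1 ≈ 7.000
  cycle 1 → 1: weight = 6, length = 1, mean = 6/1 ≈ 6.000
  cycle 0 → 1 → 0: weight = 11, length = 2, mean = 11/2 ≈ 5.500
  cycle 1 → 0 → 1: weight = 11, length = 2, mean = 11/2 ≈ 5.500
Minimum mean = 5.500, attained e.g. along the cycle 0 → 1 → 0 with weight 11 and length 2. So λ(A) = 11/2 = 11/2.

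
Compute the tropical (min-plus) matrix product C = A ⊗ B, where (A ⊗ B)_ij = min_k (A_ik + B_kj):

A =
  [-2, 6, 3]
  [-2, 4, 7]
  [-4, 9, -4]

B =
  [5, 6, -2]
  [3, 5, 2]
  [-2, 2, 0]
A ⊗ B =
  [1, 4, -4]
  [3, 4, -4]
  [-6, -2, -6]

Apply the min-plus product entry-by-entry:
  C[0][0] = min over k of (A[0][0] + B[0][0] = -2 + 5 = 3, A[0][1] + B[1][0] = 6 + 3 = 9, A[0][2] + B[2][0] = 3 + -2 = 1) = 1 (attained at k = 2)
  C[0][1] = min over k of (A[0][0] + B[0][1] = -2 + 6 = 4, A[0][1] + B[1][1] = 6 + 5 = 11, A[0][2] + B[2][1] = 3 + 2 = 5) = 4 (attained at k = 0)
  C[0][2] = min over k of (A[0][0] + B[0][2] = -2 + -2 = -4, A[0][1] + B[1][2] = 6 + 2 = 8, A[0][2] + B[2][2] = 3 + 0 = 3) = -4 (attained at k = 0)
  C[1][0] = min over k of (A[1][0] + B[0][0] = -2 + 5 = 3, A[1][1] + B[1][0] = 4 + 3 = 7, A[1][2] + B[2][0] = 7 + -2 = 5) = 3 (attained at k = 0)
  C[1][1] = min over k of (A[1][0] + B[0][1] = -2 + 6 = 4, A[1][1] + B[1][1] = 4 + 5 = 9, A[1][2] + B[2][1] = 7 + 2 = 9) = 4 (attained at k = 0)
  C[1][2] = min over k of (A[1][0] + B[0][2] = -2 + -2 = -4, A[1][1] + B[1][2] = 4 + 2 = 6, A[1][2] + B[2][2] = 7 + 0 = 7) = -4 (attained at k = 0)
  C[2][0] = min over k of (A[2][0] + B[0][0] = -4 + 5 = 1, A[2][1] + B[1][0] = 9 + 3 = 12, A[2][2] + B[2][0] = -4 + -2 = -6) = -6 (attained at k = 2)
  C[2][1] = min over k of (A[2][0] + B[0][1] = -4 + 6 = 2, A[2][1] + B[1][1] = 9 + 5 = 14, A[2][2] + B[2][1] = -4 + 2 = -2) = -2 (attained at k = 2)
  C[2][2] = min over k of (A[2][0] + B[0][2] = -4 + -2 = -6, A[2][1] + B[1][2] = 9 + 2 = 11, A[2][2] + B[2][2] = -4 + 0 = -4) = -6 (attained at k = 0)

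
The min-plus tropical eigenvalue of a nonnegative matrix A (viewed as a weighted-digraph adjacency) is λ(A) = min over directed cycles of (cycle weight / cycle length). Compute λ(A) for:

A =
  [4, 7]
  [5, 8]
λ(A) = 4

Enumerate directed cycles and compute their means (weight / length). Sample:
  cycle 0 → 0: weight = 4, length = 1, mean = 4/1 ≈ 4.000
  cycle 1 → 1: weight = 8, length = 1, mean = 8/1 ≈ 8.000
  cycle 0 → 1 → 0: weight = 12, length = 2, mean = 12/2 ≈ 6.000
  cycle 1 → 0 → 1: weight = 12, length = 2, mean = 12/2 ≈ 6.000
Minimum mean = 4.000, attained e.g. along the cycle 0 → 0 with weight 4 and length 1. So λ(A) = 4/1 = 4.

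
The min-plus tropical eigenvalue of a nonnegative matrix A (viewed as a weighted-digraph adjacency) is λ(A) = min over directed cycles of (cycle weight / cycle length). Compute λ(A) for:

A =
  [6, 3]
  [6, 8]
λ(A) = 9/2

Enumerate directed cycles and compute their means (weight / length). Sample:
  cycle 0 → 0: weight = 6, length = 1, mean = 6/1 ≈ 6.000
  cycle 1 → 1: weight = 8, length = 1, mean = 8/1 ≈ 8.000
  cycle 0 → 1 → 0: weight = 9, length = 2, mean = 9/2 ≈ 4.500
  cycle 1 → 0 → 1: weight = 9, length = 2, mean = 9/2 ≈ 4.500
Minimum mean = 4.500, attained e.g. along the cycle 0 → 1 → 0 with weight 9 and length 2. So λ(A) = 9/2 = 9/2.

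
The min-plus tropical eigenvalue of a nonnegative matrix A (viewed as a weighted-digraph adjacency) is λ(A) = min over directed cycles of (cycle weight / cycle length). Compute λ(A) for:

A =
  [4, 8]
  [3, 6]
λ(A) = 4

Enumerate directed cycles and compute their means (weight / length). Sample:
  cycle 0 → 0: weight = 4, length = 1, mean = 4/1 ≈ 4.000
  cycle 1 → 1: weight = 6, length = 1, mean = 6/1 ≈ 6.000
  cycle 0 → 1 → 0: weight = 11, length = 2, mean = 11/2 ≈ 5.500
  cycle 1 → 0 → 1: weight = 11, length = 2, mean = 11/2 ≈ 5.500
Minimum mean = 4.000, attained e.g. along the cycle 0 → 0 with weight 4 and length 1. So λ(A) = 4/1 = 4.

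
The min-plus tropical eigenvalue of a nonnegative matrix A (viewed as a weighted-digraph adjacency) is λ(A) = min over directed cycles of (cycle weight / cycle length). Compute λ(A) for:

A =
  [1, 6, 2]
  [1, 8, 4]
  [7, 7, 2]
λ(A) = 1

Enumerate directed cycles and compute their means (weight / length). Sample:
  cycle 0 → 0: weight = 1, length = 1, mean = 1/1 ≈ 1.000
  cycle 1 → 1: weight = 8, length = 1, mean = 8/1 ≈ 8.000
  cycle 2 → 2: weight = 2, length = 1, mean = 2/1 ≈ 2.000
  cycle 0 → 1 → 0: weight = 7, length = 2, mean = 7/2 ≈ 3.500
  cycle 0 → 2 → 0: weight = 9, length = 2, mean = 9/2 ≈ 4.500
  cycle 1 → 0 → 1: weight = 7, length = 2, mean = 7/2 ≈ 3.500
Minimum mean = 1.000, attained e.g. along the cycle 0 → 0 with weight 1 and length 1. So λ(A) = 1/1 = 1.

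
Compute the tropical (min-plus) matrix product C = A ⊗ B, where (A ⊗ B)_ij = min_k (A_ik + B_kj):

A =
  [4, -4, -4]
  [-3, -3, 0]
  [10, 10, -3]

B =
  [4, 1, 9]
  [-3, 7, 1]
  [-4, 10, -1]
A ⊗ B =
  [-8, 3, -5]
  [-6, -2, -2]
  [-7, 7, -4]

Apply the min-plus product entry-by-entry:
  C[0][0] = min over k of (A[0][0] + B[0][0] = 4 + 4 = 8, A[0][1] + B[1][0] = -4 + -3 = -7, A[0][2] + B[2][0] = -4 + -4 = -8) = -8 (attained at k = 2)
  C[0][1] = min over k of (A[0][0] + B[0][1] = 4 + 1 = 5, A[0][1] + B[1][1] = -4 + 7 = 3, A[0][2] + B[2][1] = -4 + 10 = 6) = 3 (attained at k = 1)
  C[0][2] = min over k of (A[0][0] + B[0][2] = 4 + 9 = 13, A[0][1] + B[1][2] = -4 + 1 = -3, A[0][2] + B[2][2] = -4 + -1 = -5) = -5 (attained at k = 2)
  C[1][0] = min over k of (A[1][0] + B[0][0] = -3 + 4 = 1, A[1][1] + B[1][0] = -3 + -3 = -6, A[1][2] + B[2][0] = 0 + -4 = -4) = -6 (attained at k = 1)
  C[1][1] = min over k of (A[1][0] + B[0][1] = -3 + 1 = -2, A[1][1] + B[1][1] = -3 + 7 = 4, A[1][2] + B[2][1] = 0 + 10 = 10) = -2 (attained at k = 0)
  C[1][2] = min over k of (A[1][0] + B[0][2] = -3 + 9 = 6, A[1][1] + B[1][2] = -3 + 1 = -2, A[1][2] + B[2][2] = 0 + -1 = -1) = -2 (attained at k = 1)
  C[2][0] = min over k of (A[2][0] + B[0][0] = 10 + 4 = 14, A[2][1] + B[1][0] = 10 + -3 = 7, A[2][2] + B[2][0] = -3 + -4 = -7) = -7 (attained at k = 2)
  C[2][1] = min over k of (A[2][0] + B[0][1] = 10 + 1 = 11, A[2][1] + B[1][1] = 10 + 7 = 17, A[2][2] + B[2][1] = -3 + 10 = 7) = 7 (attained at k = 2)
  C[2][2] = min over k of (A[2][0] + B[0][2] = 10 + 9 = 19, A[2][1] + B[1][2] = 10 + 1 = 11, A[2][2] + B[2][2] = -3 + -1 = -4) = -4 (attained at k = 2)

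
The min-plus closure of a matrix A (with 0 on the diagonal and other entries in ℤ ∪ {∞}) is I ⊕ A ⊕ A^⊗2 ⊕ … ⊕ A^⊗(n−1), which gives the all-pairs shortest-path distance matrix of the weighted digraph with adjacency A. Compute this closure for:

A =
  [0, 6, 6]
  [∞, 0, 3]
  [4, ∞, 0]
Closure =
  [0, 6, 6]
  [7, 0, 3]
  [4, 10, 0]

This is the Floyd-Warshall all-pairs shortest-path computation. For each intermediate vertex k = 0, 1, …, 2, update dist[i][j] ← min(dist[i][j], dist[i][k] + dist[k][j]). The final matrix gives, for each (i, j), the minimum total weight of any directed path from i to j (possibly empty when i = j).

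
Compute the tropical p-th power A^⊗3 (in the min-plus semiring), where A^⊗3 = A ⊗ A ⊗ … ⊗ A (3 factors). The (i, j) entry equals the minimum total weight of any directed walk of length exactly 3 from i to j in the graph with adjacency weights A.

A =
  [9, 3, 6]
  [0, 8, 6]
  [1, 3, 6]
A^⊗3 =
  [9, 6, 9]
  [3, 9, 9]
  [4, 6, 9]

Each entry (A^⊗3)_ij equals the minimum over all length-3 walks i = v_0 → v_1 → … → v_3 = j of Σ_t A[v_t][v_{t+1}]. For example, for (i, j) = (0, 2) we minimise over 9 possible intermediate vertex sequences; the minimum is 9, attained along the walk 0 → 1 → 0 → 2.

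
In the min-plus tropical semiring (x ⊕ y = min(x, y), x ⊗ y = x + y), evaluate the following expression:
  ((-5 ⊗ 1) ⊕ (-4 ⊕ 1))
((-5 ⊗ 1) ⊕ (-4 ⊕ 1)) = -4

Expand innermost to outermost. Recall ⊕ takes the minimum of its arguments and ⊗ takes their sum. Working out the expression ((-5 ⊗ 1) ⊕ (-4 ⊕ 1)) gives -4.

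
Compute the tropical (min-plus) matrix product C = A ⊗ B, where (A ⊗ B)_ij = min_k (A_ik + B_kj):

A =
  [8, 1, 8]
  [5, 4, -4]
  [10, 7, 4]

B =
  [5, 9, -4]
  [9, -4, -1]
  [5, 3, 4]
A ⊗ B =
  [10, -3, 0]
  [1, -1, 0]
  [9, 3, 6]

Apply the min-plus product entry-by-entry:
  C[0][0] = min over k of (A[0][0] + B[0][0] = 8 + 5 = 13, A[0][1] + B[1][0] = 1 + 9 = 10, A[0][2] + B[2][0] = 8 + 5 = 13) = 10 (attained at k = 1)
  C[0][1] = min over k of (A[0][0] + B[0][1] = 8 + 9 = 17, A[0][1] + B[1][1] = 1 + -4 = -3, A[0][2] + B[2][1] = 8 + 3 = 11) = -3 (attained at k = 1)
  C[0][2] = min over k of (A[0][0] + B[0][2] = 8 + -4 = 4, A[0][1] + B[1][2] = 1 + -1 = 0, A[0][2] + B[2][2] = 8 + 4 = 12) = 0 (attained at k = 1)
  C[1][0] = min over k of (A[1][0] + B[0][0] = 5 + 5 = 10, A[1][1] + B[1][0] = 4 + 9 = 13, A[1][2] + B[2][0] = -4 + 5 = 1) = 1 (attained at k = 2)
  C[1][1] = min over k of (A[1][0] + B[0][1] = 5 + 9 = 14, A[1][1] + B[1][1] = 4 + -4 = 0, A[1][2] + B[2][1] = -4 + 3 = -1) = -1 (attained at k = 2)
  C[1][2] = min over k of (A[1][0] + B[0][2] = 5 + -4 = 1, A[1][1] + B[1][2] = 4 + -1 = 3, A[1][2] + B[2][2] = -4 + 4 = 0) = 0 (attained at k = 2)
  C[2][0] = min over k of (A[2][0] + B[0][0] = 10 + 5 = 15, A[2][1] + B[1][0] = 7 + 9 = 16, A[2][2] + B[2][0] = 4 + 5 = 9) = 9 (attained at k = 2)
  C[2][1] = min over k of (A[2][0] + B[0][1] = 10 + 9 = 19, A[2][1] + B[1][1] = 7 + -4 = 3, A[2][2] + B[2][1] = 4 + 3 = 7) = 3 (attained at k = 1)
  C[2][2] = min over k of (A[2][0] + B[0][2] = 10 + -4 = 6, A[2][1] + B[1][2] = 7 + -1 = 6, A[2][2] + B[2][2] = 4 + 4 = 8) = 6 (attained at k = 0)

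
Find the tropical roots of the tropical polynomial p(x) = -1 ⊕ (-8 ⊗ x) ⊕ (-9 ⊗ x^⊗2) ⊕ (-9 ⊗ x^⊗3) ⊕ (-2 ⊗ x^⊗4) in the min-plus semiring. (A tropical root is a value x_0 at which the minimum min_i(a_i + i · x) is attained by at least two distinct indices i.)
Roots: {-7, 0, 1, 7}

Each tropical root is a break point of the lower envelope of the lines y = a_i + i · x (there are 5 lines, with slopes 0, 1, ..., 4). Only the lines that attain the minimum somewhere contribute to roots; other lines are dominated. Here the surviving (envelope) indices are i = 4, i = 3, i = 2, i = 1, i = 0.
Intersections between consecutive envelope lines give the roots: for adjacent envelope indices i < j the intersection is x = (a_i − a_j) / (j − i). Reading off the sorted break points: {-7, 0, 1, 7}.
Verification: at each break x_0, at least two indices attain the minimum of min_i(a_i + i · x_0).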